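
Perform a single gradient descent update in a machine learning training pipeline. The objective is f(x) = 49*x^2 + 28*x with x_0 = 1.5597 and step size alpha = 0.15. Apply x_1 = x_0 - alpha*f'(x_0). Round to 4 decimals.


We compute the gradient at x_0 and apply the update.
f'(x) = 98*x + 28
f'(1.5597) = 98*1.5597 + 28 = 180.8506
x_1 = 1.5597 - 0.15*180.8506 = -25.5679


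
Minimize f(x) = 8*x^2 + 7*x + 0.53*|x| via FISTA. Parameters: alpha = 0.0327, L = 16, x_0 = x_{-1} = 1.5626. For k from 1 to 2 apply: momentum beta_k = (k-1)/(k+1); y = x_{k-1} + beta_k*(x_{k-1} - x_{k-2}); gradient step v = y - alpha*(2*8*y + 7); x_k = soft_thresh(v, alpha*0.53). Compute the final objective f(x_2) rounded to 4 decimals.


FISTA on f(x) = 8*x^2 + 7*x + 0.53*|x|
L = 16, alpha = 0.0327
Iteration 1: beta = 0.0, y = 1.5626 + 0.0*(1.5626 - 1.5626) = 1.5626
  grad(y) = 32.0016, v = y - alpha*grad = 0.5161
  prox(v) = soft_thresh(0.5161, 0.0173) = 0.4988
Iteration 2: beta = 0.3333, y = 0.4988 + 0.3333*(0.4988 - 1.5626) = 0.1442
  grad(y) = 9.3076, v = y - alpha*grad = -0.1601
  prox(v) = soft_thresh(-0.1601, 0.0173) = -0.1428
f(x_2) = 8*(-0.1428)^2 + 7*(-0.1428) + 0.53*|-0.1428| = -0.7608


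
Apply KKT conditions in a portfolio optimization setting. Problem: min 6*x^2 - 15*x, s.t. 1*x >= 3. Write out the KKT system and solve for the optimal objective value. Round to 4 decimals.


Step 1: Try lambda = 0 (constraint inactive).
x_unc = 15/(2*6) = 1.25
Check: 1*1.25 = 1.25 < 3 -- violated!
Step 2: Constraint must be active: 1*x = 3
x* = 3/1 = 3.0
lambda = (2*6*3.0 - 15)/1 = 21.0
Step 3: Compute optimal value.
f(x*) = 6*3.0^2 - 15*3.0 = 9.0


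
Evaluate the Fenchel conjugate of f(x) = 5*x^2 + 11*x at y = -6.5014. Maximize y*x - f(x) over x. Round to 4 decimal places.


f*(y) = sup_x {y*x - a*x^2 - b*x} = sup_x {(y-b)*x - a*x^2}
FOC: (y - b) - 2a*x = 0 => x* = (y - b)/(2a)
x* = (-6.5014 - 11)/(2*5) = -1.7501
f*(-6.5014) = (y-b)^2/(4a) = (-6.5014 - 11)^2/(4*5)
= 306.299/20 = 15.315


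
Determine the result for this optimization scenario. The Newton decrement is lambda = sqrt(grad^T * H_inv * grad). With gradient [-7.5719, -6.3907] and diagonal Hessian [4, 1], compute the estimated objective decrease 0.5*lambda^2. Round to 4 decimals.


Step 1: H is diagonal, so H^(-1) * g = [-1.893, -6.3907].
Step 2: g^T H^(-1) g = sum_i g_i^2 / H_ii
  = (-7.5719)^2/4 + (-6.3907)^2/1
  = 14.3334 + 40.841 = 55.1745
Step 3: Objective decrease = 0.5 * g^T H^(-1) g = 27.5872


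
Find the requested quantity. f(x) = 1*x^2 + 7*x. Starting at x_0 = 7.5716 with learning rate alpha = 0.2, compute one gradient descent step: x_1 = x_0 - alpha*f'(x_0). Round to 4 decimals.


We compute the gradient at x_0 and apply the update.
f'(x) = 2*x + 7
f'(7.5716) = 2*7.5716 + 7 = 22.1432
x_1 = 7.5716 - 0.2*22.1432 = 3.143


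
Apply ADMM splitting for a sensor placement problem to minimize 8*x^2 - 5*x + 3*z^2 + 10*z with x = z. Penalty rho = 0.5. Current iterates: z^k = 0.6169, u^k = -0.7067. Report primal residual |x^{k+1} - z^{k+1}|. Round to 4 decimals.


ADMM iteration with rho = 0.5, z^k = 0.6169, u^k = -0.7067
Step 1: x-update.
Minimize 8*x^2 - 5*x + (0.5/2)*(x - 0.6169 - 0.7067)^2
FOC: (2*8 + 0.5)*x = 5 + 0.5*(0.6169 + 0.7067)
x^{k+1} = 0.3431
Step 2: z-update.
Minimize 3*z^2 + 10*z + (0.5/2)*(0.3431 - z - 0.7067)^2
FOC: (2*3 + 0.5)*z = -10 + 0.5*(0.3431 - 0.7067)
z^{k+1} = -1.5664
Step 3: u-update.
u^{k+1} = -0.7067 + 0.3431 + 1.5664 = 1.2029
Step 4: Primal residual = |0.3431 + 1.5664| = 1.9096


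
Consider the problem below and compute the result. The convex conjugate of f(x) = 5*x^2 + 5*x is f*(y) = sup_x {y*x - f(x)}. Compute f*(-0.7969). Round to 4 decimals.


f*(y) = sup_x {y*x - a*x^2 - b*x} = sup_x {(y-b)*x - a*x^2}
FOC: (y - b) - 2a*x = 0 => x* = (y - b)/(2a)
x* = (-0.7969 - 5)/(2*5) = -0.5797
f*(-0.7969) = (y-b)^2/(4a) = (-0.7969 - 5)^2/(4*5)
= 33.604/20 = 1.6802


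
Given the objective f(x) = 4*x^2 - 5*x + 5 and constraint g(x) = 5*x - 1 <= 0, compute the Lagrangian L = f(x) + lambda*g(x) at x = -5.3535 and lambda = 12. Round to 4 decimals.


Step 1: Evaluate f(x).
f(-5.3535) = 4*(-5.3535)^2 - 5*(-5.3535) + 5 = 146.4073
Step 2: Evaluate g(x).
g(-5.3535) = 5*-5.3535 - 1 = -27.7675
Step 3: Compute Lagrangian.
L = 146.4073 + 12*-27.7675 = -186.8027


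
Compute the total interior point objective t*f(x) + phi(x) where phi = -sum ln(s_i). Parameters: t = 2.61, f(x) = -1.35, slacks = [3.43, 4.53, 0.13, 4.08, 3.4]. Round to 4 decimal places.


Step 1: Compute log-barrier.
ln values: [1.2326, 1.5107, -2.0402, 1.4061, 1.2238]
phi = -(1.2326 + 1.5107 - 2.0402 + 1.4061 + 1.2238) = -3.3329
Step 2: Compute augmented objective.
t*f(x) = 2.61*-1.35 = -3.5235
Total = -3.5235 - 3.3329 = -6.8564


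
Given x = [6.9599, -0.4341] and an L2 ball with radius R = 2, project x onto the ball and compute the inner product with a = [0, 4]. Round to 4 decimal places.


Step 1: Compute ||x|| (intermediates to 6 decimals).
||x|| = sqrt(6.9599^2 + (-0.4341)^2) = 6.973425
Step 2: Project.
Since ||x|| > R, scale = R/||x|| = 2/6.973425 = 0.286803, proj(x) = scale * x
proj(x) = [1.99612, -0.124501]
Step 3: Dot product.
a^T * proj(x) = 0*1.99612 + 4*(-0.124501) = -0.498


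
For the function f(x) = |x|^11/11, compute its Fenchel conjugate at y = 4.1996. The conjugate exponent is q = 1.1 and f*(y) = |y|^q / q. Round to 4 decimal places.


The conjugate exponent q satisfies 1/p + 1/q = 1.
p = 11, so q = 11/(11 - 1) = 1.1
|y|^q = 4.1996^1.1 = 4.8476
f*(4.1996) = 4.8476 / 1.1 = 4.4069


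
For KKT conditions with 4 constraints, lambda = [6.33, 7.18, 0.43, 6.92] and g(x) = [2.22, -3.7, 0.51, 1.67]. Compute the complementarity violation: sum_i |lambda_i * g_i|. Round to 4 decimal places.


KKT complementary slackness check:
lambda_1 * g_1 = 6.33 * 2.22 = 14.0526
lambda_2 * g_2 = 7.18 * -3.7 = -26.566
lambda_3 * g_3 = 0.43 * 0.51 = 0.2193
lambda_4 * g_4 = 6.92 * 1.67 = 11.5564
Total violation = 14.0526 + 26.566 + 0.2193 + 11.5564 = 52.3943


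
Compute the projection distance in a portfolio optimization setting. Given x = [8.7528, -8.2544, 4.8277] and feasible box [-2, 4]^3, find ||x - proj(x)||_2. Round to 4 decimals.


Project each component onto [-2, 4].
clip(8.7528) = 4.0, clip(-8.2544) = -2.0, clip(4.8277) = 4.0
Projection = [4.0, -2.0, 4.0]
Squared diffs: [22.5891, 39.1175, 0.6851]
Distance = sqrt(62.3917) = 7.8988


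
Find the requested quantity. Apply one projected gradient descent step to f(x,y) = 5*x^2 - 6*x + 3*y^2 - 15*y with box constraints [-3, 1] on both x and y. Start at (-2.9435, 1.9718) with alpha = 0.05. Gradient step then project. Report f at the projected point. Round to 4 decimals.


Step 1: Compute gradient at (-2.9435, 1.9718).
grad_x = 2*5*-2.9435 - 6 = -35.435
grad_y = 2*3*1.9718 - 15 = -3.1692
Step 2: Gradient step.
x_raw = -2.9435 - 0.05*-35.435 = -1.1718
y_raw = 1.9718 - 0.05*-3.1692 = 2.1303
Step 3: Project onto [-3, 1].
x_proj = clip(-1.1718) = -1.1718
y_proj = clip(2.1303) = 1.0
Step 4: Evaluate f.
f(-1.1718, 1.0) = 1.8955


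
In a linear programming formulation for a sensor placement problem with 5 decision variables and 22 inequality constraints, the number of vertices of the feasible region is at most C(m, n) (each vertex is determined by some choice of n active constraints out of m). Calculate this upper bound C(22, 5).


Each vertex corresponds to some choice of n active constraints out of m, so the number of vertices is at most C(m, n) = m! / (n!(m-n)!).
m = 22, n = 5
Numerator: 22 * 21 * 20 * 19 * 18
Denominator: 5! = 120
C(22, 5) = 26334


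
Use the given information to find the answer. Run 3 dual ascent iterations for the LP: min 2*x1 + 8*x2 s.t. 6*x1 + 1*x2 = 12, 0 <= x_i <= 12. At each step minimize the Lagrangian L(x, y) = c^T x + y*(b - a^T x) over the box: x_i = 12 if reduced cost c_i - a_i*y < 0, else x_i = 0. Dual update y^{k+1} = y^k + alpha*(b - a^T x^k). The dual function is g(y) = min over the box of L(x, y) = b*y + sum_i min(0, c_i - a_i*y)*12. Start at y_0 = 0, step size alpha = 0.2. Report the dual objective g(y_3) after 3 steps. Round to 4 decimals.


Dual ascent for LP: min 2*x1 + 8*x2, 6*x1 + 1*x2 = 12, 0 <= x_i <= 12
Step 1: y^k = 0.0, reduced costs: (2.0, 8.0)
  x^k = (0.0, 0.0), subgradient = b - a^T x = 12.0
  y^{k+1} = 0.0 + 0.2*12.0 = 2.4
Step 2: y^k = 2.4, reduced costs: (-12.4, 5.6)
  x^k = (12.0, 0.0), subgradient = b - a^T x = -60.0
  y^{k+1} = 2.4 + 0.2*-60.0 = -9.6
Step 3: y^k = -9.6, reduced costs: (59.6, 17.6)
  x^k = (0.0, 0.0), subgradient = b - a^T x = 12.0
  y^{k+1} = -9.6 + 0.2*12.0 = -7.2
Dual objective at y_3 = -7.2: reduced costs (45.2, 15.2), box minimizer x = (0.0, 0.0)
g(y_3) = b*y + (c1 - a1*y)*x1 + (c2 - a2*y)*x2 = 12*(-7.2) + 45.2*0.0 + 15.2*0.0 = -86.4 + 0.0 + 0.0 = -86.4


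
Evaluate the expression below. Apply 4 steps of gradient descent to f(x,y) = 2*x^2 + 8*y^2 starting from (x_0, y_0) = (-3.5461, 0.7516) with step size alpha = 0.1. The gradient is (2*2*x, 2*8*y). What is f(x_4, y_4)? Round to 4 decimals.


Gradient descent on f(x,y) = 2*x^2 + 8*y^2.
Starting point: (-3.5461, 0.7516), alpha = 0.1
Step 1: grad_x = 2*2*-3.5461 = -14.1844, grad_y = 2*8*0.7516 = 12.0256
  x_1 = -3.5461 - 0.1*-14.1844 = -2.1277
  y_1 = 0.7516 - 0.1*12.0256 = -0.451
Step 2: grad_x = 2*2*-2.1277 = -8.5106, grad_y = 2*8*-0.451 = -7.2154
  x_2 = -2.1277 - 0.1*-8.5106 = -1.2766
  y_2 = -0.451 - 0.1*-7.2154 = 0.2706
Step 3: grad_x = 2*2*-1.2766 = -5.1064, grad_y = 2*8*0.2706 = 4.3292
  x_3 = -1.2766 - 0.1*-5.1064 = -0.766
  y_3 = 0.2706 - 0.1*4.3292 = -0.1623
Step 4: grad_x = 2*2*-0.766 = -3.0638, grad_y = 2*8*-0.1623 = -2.5975
  x_4 = -0.766 - 0.1*-3.0638 = -0.4596
  y_4 = -0.1623 - 0.1*-2.5975 = 0.0974
f(-0.4596, 0.0974) = 2*(-0.4596)^2 + 8*0.0974^2 = 0.4983


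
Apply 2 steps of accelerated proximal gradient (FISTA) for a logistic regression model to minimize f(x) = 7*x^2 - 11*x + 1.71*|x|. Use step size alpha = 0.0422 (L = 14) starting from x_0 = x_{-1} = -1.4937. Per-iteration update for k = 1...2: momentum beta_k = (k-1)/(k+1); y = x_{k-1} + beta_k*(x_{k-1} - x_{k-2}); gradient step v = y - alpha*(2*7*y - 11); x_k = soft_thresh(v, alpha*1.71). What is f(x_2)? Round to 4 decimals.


FISTA on f(x) = 7*x^2 - 11*x + 1.71*|x|
L = 14, alpha = 0.0422
Iteration 1: beta = 0.0, y = -1.4937 + 0.0*(-1.4937 + 1.4937) = -1.4937
  grad(y) = -31.9118, v = y - alpha*grad = -0.147
  prox(v) = soft_thresh(-0.147, 0.0722) = -0.0749
Iteration 2: beta = 0.3333, y = -0.0749 + 0.3333*(-0.0749 + 1.4937) = 0.3981
  grad(y) = -5.4268, v = y - alpha*grad = 0.6271
  prox(v) = soft_thresh(0.6271, 0.0722) = 0.5549
f(x_2) = 7*0.5549^2 - 11*0.5549 + 1.71*|0.5549| = -2.9997


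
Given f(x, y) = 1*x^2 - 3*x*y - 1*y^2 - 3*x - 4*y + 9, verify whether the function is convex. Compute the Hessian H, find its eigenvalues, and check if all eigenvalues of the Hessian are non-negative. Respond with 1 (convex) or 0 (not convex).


The Hessian of f(x,y) = 1*x^2 - 3*x*y - 1*y^2 - 3*x - 4*y + 9 is:
H = [[2, -3], [-3, -2]]
Trace = 2 - 2 = 0
Determinant = 2*-2 - (-3)^2 = -13
Discriminant = (0)^2 - 4*-13 = 52.0
Eigenvalues: lambda_1 = -3.6056, lambda_2 = 3.6056
The function is not convex.

0


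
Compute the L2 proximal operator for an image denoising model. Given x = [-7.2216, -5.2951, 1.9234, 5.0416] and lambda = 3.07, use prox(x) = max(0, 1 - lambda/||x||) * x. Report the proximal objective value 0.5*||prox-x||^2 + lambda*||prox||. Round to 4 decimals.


Step 1: Compute ||x||.
||x|| = 10.455
Step 2: Compute scaling factor.
scale = max(0, 1 - 3.07/10.455) = 0.7064
Step 3: prox(x) = [-5.1011, -3.7402, 1.3586, 3.5612]
||prox(x)|| = 7.385
Step 4: Proximal objective.
0.5*||prox-x||^2 = 4.7125
lambda*||prox|| = 22.672
Total = 27.3844


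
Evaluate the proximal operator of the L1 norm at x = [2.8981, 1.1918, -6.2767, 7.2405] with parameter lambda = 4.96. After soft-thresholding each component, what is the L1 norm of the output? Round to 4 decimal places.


Soft-thresholding with lambda = 4.96:
prox(2.8981) = sign(2.8981)*max(|2.8981| - 4.96, 0) = 0.0
prox(1.1918) = sign(1.1918)*max(|1.1918| - 4.96, 0) = 0.0
prox(-6.2767) = sign(-6.2767)*max(|-6.2767| - 4.96, 0) = -1.3167
prox(7.2405) = sign(7.2405)*max(|7.2405| - 4.96, 0) = 2.2805
prox(x) = [0.0, 0.0, -1.3167, 2.2805]
||prox(x)||_1 = 0.0 + 0.0 + 1.3167 + 2.2805 = 3.5972


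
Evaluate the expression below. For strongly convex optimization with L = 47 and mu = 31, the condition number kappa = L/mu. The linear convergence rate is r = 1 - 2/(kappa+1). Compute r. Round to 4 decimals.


Step 1: Compute the condition number.
kappa = L/mu = 47/31 = 1.5161
Step 2: Compute the convergence rate.
r = 1 - 2/(kappa + 1) = 1 - 2*mu/(L + mu) = (L - mu)/(L + mu) = 16/78 = 0.2051


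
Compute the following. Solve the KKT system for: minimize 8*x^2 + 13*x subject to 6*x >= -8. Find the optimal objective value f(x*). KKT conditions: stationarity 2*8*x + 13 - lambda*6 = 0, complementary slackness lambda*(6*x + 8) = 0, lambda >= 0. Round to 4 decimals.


Step 1: Try lambda = 0 (constraint inactive).
Stationarity: 2*8*x + 13 = 0
x* = -13/(2*8) = -0.8125
Check constraint: 6*-0.8125 = -4.875 >= -8 -- satisfied.
Step 2: Compute optimal value.
f(x*) = 8*(-0.8125)^2 + 13*(-0.8125) = -5.2813


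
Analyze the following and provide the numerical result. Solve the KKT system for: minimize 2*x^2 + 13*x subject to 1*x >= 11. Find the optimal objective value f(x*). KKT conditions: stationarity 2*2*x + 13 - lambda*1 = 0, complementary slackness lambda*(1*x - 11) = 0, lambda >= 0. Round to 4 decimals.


Step 1: Try lambda = 0 (constraint inactive).
x_unc = -13/(2*2) = -3.25
Check: 1*-3.25 = -3.25 < 11 -- violated!
Step 2: Constraint must be active: 1*x = 11
x* = 11/1 = 11.0
lambda = (2*2*11.0 + 13)/1 = 57.0
Step 3: Compute optimal value.
f(x*) = 2*11.0^2 + 13*11.0 = 385.0


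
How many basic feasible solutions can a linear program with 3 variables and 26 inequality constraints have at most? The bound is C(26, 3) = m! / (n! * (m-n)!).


Each vertex corresponds to some choice of n active constraints out of m, so the number of vertices is at most C(m, n) = m! / (n!(m-n)!).
m = 26, n = 3
Numerator: 26 * 25 * 24
Denominator: 3! = 6
C(26, 3) = 2600


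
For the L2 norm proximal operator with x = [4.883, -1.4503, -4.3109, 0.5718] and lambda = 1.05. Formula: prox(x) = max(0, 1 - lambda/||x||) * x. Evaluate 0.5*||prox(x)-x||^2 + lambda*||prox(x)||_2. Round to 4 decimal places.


Step 1: Compute ||x||.
||x|| = 6.6976
Step 2: Compute scaling factor.
scale = max(0, 1 - 1.05/6.6976) = 0.8432
Step 3: prox(x) = [4.1175, -1.2229, -3.6351, 0.4822]
||prox(x)|| = 5.6476
Step 4: Proximal objective.
0.5*||prox-x||^2 = 0.5513
lambda*||prox|| = 5.93
Total = 6.4812


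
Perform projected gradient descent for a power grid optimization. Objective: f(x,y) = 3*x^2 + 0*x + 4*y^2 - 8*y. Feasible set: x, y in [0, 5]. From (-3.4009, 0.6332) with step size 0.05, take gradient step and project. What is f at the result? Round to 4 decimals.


Step 1: Compute gradient at (-3.4009, 0.6332).
grad_x = 2*3*-3.4009 + 0 = -20.4054
grad_y = 2*4*0.6332 - 8 = -2.9344
Step 2: Gradient step.
x_raw = -3.4009 - 0.05*-20.4054 = -2.3806
y_raw = 0.6332 - 0.05*-2.9344 = 0.7799
Step 3: Project onto [0, 5].
x_proj = clip(-2.3806) = 0.0
y_proj = clip(0.7799) = 0.7799
Step 4: Evaluate f.
f(0.0, 0.7799) = -3.8063


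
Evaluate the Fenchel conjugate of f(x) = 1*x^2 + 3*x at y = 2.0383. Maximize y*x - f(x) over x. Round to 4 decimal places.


f*(y) = sup_x {y*x - a*x^2 - b*x} = sup_x {(y-b)*x - a*x^2}
FOC: (y - b) - 2a*x = 0 => x* = (y - b)/(2a)
x* = (2.0383 - 3)/(2*1) = -0.4809
f*(2.0383) = (y-b)^2/(4a) = (2.0383 - 3)^2/(4*1)
= 0.9249/4 = 0.2312


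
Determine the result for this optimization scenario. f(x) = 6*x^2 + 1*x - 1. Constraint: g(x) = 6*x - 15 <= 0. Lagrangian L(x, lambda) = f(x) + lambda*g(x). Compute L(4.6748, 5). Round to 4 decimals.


Step 1: Evaluate f(x).
f(4.6748) = 6*4.6748^2 + 1*4.6748 - 1 = 134.7973
Step 2: Evaluate g(x).
g(4.6748) = 6*4.6748 - 15 = 13.0488
Step 3: Compute Lagrangian.
L = 134.7973 + 5*13.0488 = 200.0413


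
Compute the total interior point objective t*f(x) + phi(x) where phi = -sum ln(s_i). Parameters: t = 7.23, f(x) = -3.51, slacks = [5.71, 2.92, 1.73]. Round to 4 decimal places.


Step 1: Compute log-barrier.
ln values: [1.7422, 1.0716, 0.5481]
phi = -(1.7422 + 1.0716 + 0.5481) = -3.3619
Step 2: Compute augmented objective.
t*f(x) = 7.23*-3.51 = -25.3773
Total = -25.3773 - 3.3619 = -28.7392


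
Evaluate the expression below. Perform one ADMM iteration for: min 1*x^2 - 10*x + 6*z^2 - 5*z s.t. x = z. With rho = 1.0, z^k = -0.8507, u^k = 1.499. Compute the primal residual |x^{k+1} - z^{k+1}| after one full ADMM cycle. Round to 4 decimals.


ADMM iteration with rho = 1.0, z^k = -0.8507, u^k = 1.499
Step 1: x-update.
Minimize 1*x^2 - 10*x + (1.0/2)*(x + 0.8507 + 1.499)^2
FOC: (2*1 + 1.0)*x = 10 + 1.0*(-0.8507 - 1.499)
x^{k+1} = 2.5501
Step 2: z-update.
Minimize 6*z^2 - 5*z + (1.0/2)*(2.5501 - z + 1.499)^2
FOC: (2*6 + 1.0)*z = 5 + 1.0*(2.5501 + 1.499)
z^{k+1} = 0.6961
Step 3: u-update.
u^{k+1} = 1.499 + 2.5501 - 0.6961 = 3.353
Step 4: Primal residual = |2.5501 - 0.6961| = 1.854


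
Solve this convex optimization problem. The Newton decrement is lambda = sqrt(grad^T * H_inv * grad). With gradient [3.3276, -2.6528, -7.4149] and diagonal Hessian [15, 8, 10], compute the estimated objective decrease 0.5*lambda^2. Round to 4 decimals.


Step 1: H is diagonal, so H^(-1) * g = [0.2218, -0.3316, -0.7415].
Step 2: g^T H^(-1) g = sum_i g_i^2 / H_ii
  = (3.3276)^2/15 + (-2.6528)^2/8 + (-7.4149)^2/10
  = 0.7382 + 0.8797 + 5.4981 = 7.1159
Step 3: Objective decrease = 0.5 * g^T H^(-1) g = 3.558


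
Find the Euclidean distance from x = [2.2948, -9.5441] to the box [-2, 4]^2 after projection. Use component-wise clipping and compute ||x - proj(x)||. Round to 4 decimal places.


Project each component onto [-2, 4].
clip(2.2948) = 2.2948, clip(-9.5441) = -2.0
Projection = [2.2948, -2.0]
Squared diffs: [0.0, 56.9134]
Distance = sqrt(56.9134) = 7.5441


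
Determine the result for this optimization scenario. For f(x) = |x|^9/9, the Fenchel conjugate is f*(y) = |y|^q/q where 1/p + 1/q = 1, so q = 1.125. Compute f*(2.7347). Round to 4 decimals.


The conjugate exponent q satisfies 1/p + 1/q = 1.
p = 9, so q = 9/(9 - 1) = 1.125
|y|^q = 2.7347^1.125 = 3.1012
f*(2.7347) = 3.1012 / 1.125 = 2.7566


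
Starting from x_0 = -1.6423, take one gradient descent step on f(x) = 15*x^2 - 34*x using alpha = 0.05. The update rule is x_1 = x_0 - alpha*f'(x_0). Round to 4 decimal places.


We compute the gradient at x_0 and apply the update.
f'(x) = 30*x - 34
f'(-1.6423) = 30*-1.6423 - 34 = -83.269
x_1 = -1.6423 - 0.05*-83.269 = 2.5212


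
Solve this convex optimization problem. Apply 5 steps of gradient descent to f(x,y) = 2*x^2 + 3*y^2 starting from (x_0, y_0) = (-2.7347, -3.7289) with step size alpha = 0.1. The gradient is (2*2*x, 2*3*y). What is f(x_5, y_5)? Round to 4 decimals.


Gradient descent on f(x,y) = 2*x^2 + 3*y^2.
Starting point: (-2.7347, -3.7289), alpha = 0.1
Step 1: grad_x = 2*2*-2.7347 = -10.9388, grad_y = 2*3*-3.7289 = -22.3734
  x_1 = -2.7347 - 0.1*-10.9388 = -1.6408
  y_1 = -3.7289 - 0.1*-22.3734 = -1.4916
Step 2: grad_x = 2*2*-1.6408 = -6.5633, grad_y = 2*3*-1.4916 = -8.9494
  x_2 = -1.6408 - 0.1*-6.5633 = -0.9845
  y_2 = -1.4916 - 0.1*-8.9494 = -0.5966
Step 3: grad_x = 2*2*-0.9845 = -3.938, grad_y = 2*3*-0.5966 = -3.5797
  x_3 = -0.9845 - 0.1*-3.938 = -0.5907
  y_3 = -0.5966 - 0.1*-3.5797 = -0.2386
Step 4: grad_x = 2*2*-0.5907 = -2.3628, grad_y = 2*3*-0.2386 = -1.4319
  x_4 = -0.5907 - 0.1*-2.3628 = -0.3544
  y_4 = -0.2386 - 0.1*-1.4319 = -0.0955
Step 5: grad_x = 2*2*-0.3544 = -1.4177, grad_y = 2*3*-0.0955 = -0.5728
  x_5 = -0.3544 - 0.1*-1.4177 = -0.2127
  y_5 = -0.0955 - 0.1*-0.5728 = -0.0382
f(-0.2127, -0.0382) = 2*(-0.2127)^2 + 3*(-0.0382)^2 = 0.0948


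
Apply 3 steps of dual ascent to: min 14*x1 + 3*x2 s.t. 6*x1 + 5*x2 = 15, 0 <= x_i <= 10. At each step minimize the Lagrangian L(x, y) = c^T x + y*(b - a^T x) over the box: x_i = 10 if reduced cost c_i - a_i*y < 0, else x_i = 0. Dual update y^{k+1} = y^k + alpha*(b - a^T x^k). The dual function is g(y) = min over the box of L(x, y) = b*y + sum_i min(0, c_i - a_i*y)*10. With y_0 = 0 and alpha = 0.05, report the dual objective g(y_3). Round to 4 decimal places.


Dual ascent for LP: min 14*x1 + 3*x2, 6*x1 + 5*x2 = 15, 0 <= x_i <= 10
Step 1: y^k = 0.0, reduced costs: (14.0, 3.0)
  x^k = (0.0, 0.0), subgradient = b - a^T x = 15.0
  y^{k+1} = 0.0 + 0.05*15.0 = 0.75
Step 2: y^k = 0.75, reduced costs: (9.5, -0.75)
  x^k = (0.0, 10.0), subgradient = b - a^T x = -35.0
  y^{k+1} = 0.75 + 0.05*-35.0 = -1.0
Step 3: y^k = -1.0, reduced costs: (20.0, 8.0)
  x^k = (0.0, 0.0), subgradient = b - a^T x = 15.0
  y^{k+1} = -1.0 + 0.05*15.0 = -0.25
Dual objective at y_3 = -0.25: reduced costs (15.5, 4.25), box minimizer x = (0.0, 0.0)
g(y_3) = b*y + (c1 - a1*y)*x1 + (c2 - a2*y)*x2 = 15*(-0.25) + 15.5*0.0 + 4.25*0.0 = -3.75 + 0.0 + 0.0 = -3.75


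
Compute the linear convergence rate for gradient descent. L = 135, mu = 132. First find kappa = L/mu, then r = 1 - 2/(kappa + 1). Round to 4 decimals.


Step 1: Compute the condition number.
kappa = L/mu = 135/132 = 1.0227
Step 2: Compute the convergence rate.
r = 1 - 2/(kappa + 1) = 1 - 2*mu/(L + mu) = (L - mu)/(L + mu) = 3/267 = 0.0112


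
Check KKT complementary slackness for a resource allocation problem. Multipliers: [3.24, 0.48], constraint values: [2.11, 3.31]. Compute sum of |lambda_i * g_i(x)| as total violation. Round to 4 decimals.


KKT complementary slackness check:
lambda_1 * g_1 = 3.24 * 2.11 = 6.8364
lambda_2 * g_2 = 0.48 * 3.31 = 1.5888
Total violation = 6.8364 + 1.5888 = 8.4252


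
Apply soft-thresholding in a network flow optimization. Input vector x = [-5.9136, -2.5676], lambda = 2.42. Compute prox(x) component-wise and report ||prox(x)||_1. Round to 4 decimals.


Soft-thresholding with lambda = 2.42:
prox(-5.9136) = sign(-5.9136)*max(|-5.9136| - 2.42, 0) = -3.4936
prox(-2.5676) = sign(-2.5676)*max(|-2.5676| - 2.42, 0) = -0.1476
prox(x) = [-3.4936, -0.1476]
||prox(x)||_1 = 3.4936 + 0.1476 = 3.6412


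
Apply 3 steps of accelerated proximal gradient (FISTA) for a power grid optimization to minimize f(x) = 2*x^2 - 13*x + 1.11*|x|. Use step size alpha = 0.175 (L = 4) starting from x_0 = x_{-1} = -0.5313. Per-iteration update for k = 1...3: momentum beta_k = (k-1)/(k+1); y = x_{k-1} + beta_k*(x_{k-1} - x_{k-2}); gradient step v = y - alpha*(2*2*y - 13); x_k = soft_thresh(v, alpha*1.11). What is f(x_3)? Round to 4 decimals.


FISTA on f(x) = 2*x^2 - 13*x + 1.11*|x|
L = 4, alpha = 0.175
Iteration 1: beta = 0.0, y = -0.5313 + 0.0*(-0.5313 + 0.5313) = -0.5313
  grad(y) = -15.1252, v = y - alpha*grad = 2.1156
  prox(v) = soft_thresh(2.1156, 0.1943) = 1.9214
Iteration 2: beta = 0.3333, y = 1.9214 + 0.3333*(1.9214 + 0.5313) = 2.7389
  grad(y) = -2.0443, v = y - alpha*grad = 3.0967
  prox(v) = soft_thresh(3.0967, 0.1943) = 2.9024
Iteration 3: beta = 0.5, y = 2.9024 + 0.5*(2.9024 - 1.9214) = 3.393
  grad(y) = 0.5718, v = y - alpha*grad = 3.2929
  prox(v) = soft_thresh(3.2929, 0.1943) = 3.0986
f(x_3) = 2*3.0986^2 - 13*3.0986 + 1.11*|3.0986| = -17.6397


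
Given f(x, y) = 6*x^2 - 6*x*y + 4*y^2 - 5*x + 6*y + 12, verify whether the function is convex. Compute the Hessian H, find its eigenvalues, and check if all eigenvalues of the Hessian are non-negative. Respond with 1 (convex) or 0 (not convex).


The Hessian of f(x,y) = 6*x^2 - 6*x*y + 4*y^2 - 5*x + 6*y + 12 is:
H = [[12, -6], [-6, 8]]
Trace = 12 + 8 = 20
Determinant = 12*8 - (-6)^2 = 60
Discriminant = (20)^2 - 4*60 = 160.0
Eigenvalues: lambda_1 = 3.6754, lambda_2 = 16.3246
The function is convex.

1


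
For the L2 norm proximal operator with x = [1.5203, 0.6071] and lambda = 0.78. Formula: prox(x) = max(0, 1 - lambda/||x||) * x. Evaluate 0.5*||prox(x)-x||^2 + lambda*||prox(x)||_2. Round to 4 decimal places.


Step 1: Compute ||x||.
||x|| = 1.637
Step 2: Compute scaling factor.
scale = max(0, 1 - 0.78/1.637) = 0.5235
Step 3: prox(x) = [0.7959, 0.3178]
||prox(x)|| = 0.857
Step 4: Proximal objective.
0.5*||prox-x||^2 = 0.3042
lambda*||prox|| = 0.6685
Total = 0.9727


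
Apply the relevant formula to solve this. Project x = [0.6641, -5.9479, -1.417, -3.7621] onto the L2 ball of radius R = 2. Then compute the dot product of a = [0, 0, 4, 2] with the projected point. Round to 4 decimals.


Step 1: Compute ||x|| (intermediates to 6 decimals).
||x|| = sqrt(0.6641^2 + (-5.9479)^2 + (-1.417)^2 + (-3.7621)^2) = 7.209704
Step 2: Project.
Since ||x|| > R, scale = R/||x|| = 2/7.209704 = 0.277404, proj(x) = scale * x
proj(x) = [0.184224, -1.649971, -0.393081, -1.043622]
Step 3: Dot product.
a^T * proj(x) = 0*0.184224 + 0*(-1.649971) + 4*(-0.393081) + 2*(-1.043622) = -3.6596


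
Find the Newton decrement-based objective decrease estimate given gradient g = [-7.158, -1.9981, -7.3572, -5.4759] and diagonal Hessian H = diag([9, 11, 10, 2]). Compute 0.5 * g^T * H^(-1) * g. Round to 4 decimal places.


Step 1: H is diagonal, so H^(-1) * g = [-0.7953, -0.1816, -0.7357, -2.738].
Step 2: g^T H^(-1) g = sum_i g_i^2 / H_ii
  = (-7.158)^2/9 + (-1.9981)^2/11 + (-7.3572)^2/10 + (-5.4759)^2/2
  = 5.693 + 0.3629 + 5.4128 + 14.9927 = 26.4615
Step 3: Objective decrease = 0.5 * g^T H^(-1) g = 13.2308


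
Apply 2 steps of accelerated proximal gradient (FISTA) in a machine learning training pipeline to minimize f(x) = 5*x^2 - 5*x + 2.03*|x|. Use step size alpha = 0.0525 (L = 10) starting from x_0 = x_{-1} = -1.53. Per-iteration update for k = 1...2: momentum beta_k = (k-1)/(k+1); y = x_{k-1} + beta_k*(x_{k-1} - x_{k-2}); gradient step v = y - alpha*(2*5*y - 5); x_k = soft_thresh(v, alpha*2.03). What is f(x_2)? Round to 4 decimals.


FISTA on f(x) = 5*x^2 - 5*x + 2.03*|x|
L = 10, alpha = 0.0525
Iteration 1: beta = 0.0, y = -1.53 + 0.0*(-1.53 + 1.53) = -1.53
  grad(y) = -20.3, v = y - alpha*grad = -0.4643
  prox(v) = soft_thresh(-0.4643, 0.1066) = -0.3577
Iteration 2: beta = 0.3333, y = -0.3577 + 0.3333*(-0.3577 + 1.53) = 0.0331
  grad(y) = -4.669, v = y - alpha*grad = 0.2782
  prox(v) = soft_thresh(0.2782, 0.1066) = 0.1716
f(x_2) = 5*0.1716^2 - 5*0.1716 + 2.03*|0.1716| = -0.3625


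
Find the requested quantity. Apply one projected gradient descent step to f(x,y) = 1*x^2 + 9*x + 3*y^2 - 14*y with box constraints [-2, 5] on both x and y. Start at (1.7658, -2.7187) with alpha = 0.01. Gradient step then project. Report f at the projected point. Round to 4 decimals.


Step 1: Compute gradient at (1.7658, -2.7187).
grad_x = 2*1*1.7658 + 9 = 12.5316
grad_y = 2*3*-2.7187 - 14 = -30.3122
Step 2: Gradient step.
x_raw = 1.7658 - 0.01*12.5316 = 1.6405
y_raw = -2.7187 - 0.01*-30.3122 = -2.4156
Step 3: Project onto [-2, 5].
x_proj = clip(1.6405) = 1.6405
y_proj = clip(-2.4156) = -2.0
Step 4: Evaluate f.
f(1.6405, -2.0) = 57.4555


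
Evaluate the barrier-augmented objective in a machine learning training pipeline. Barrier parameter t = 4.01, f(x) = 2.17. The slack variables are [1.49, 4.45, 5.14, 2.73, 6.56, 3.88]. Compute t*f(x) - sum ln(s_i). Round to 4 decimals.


Step 1: Compute log-barrier.
ln values: [0.3988, 1.4929, 1.6371, 1.0043, 1.881, 1.3558]
phi = -(0.3988 + 1.4929 + 1.6371 + 1.0043 + 1.881 + 1.3558) = -7.7699
Step 2: Compute augmented objective.
t*f(x) = 4.01*2.17 = 8.7017
Total = 8.7017 - 7.7699 = 0.9318


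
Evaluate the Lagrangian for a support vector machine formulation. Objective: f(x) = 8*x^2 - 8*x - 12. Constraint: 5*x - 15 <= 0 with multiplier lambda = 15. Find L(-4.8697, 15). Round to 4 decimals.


Step 1: Evaluate f(x).
f(-4.8697) = 8*(-4.8697)^2 - 8*(-4.8697) - 12 = 216.6694
Step 2: Evaluate g(x).
g(-4.8697) = 5*-4.8697 - 15 = -39.3485
Step 3: Compute Lagrangian.
L = 216.6694 + 15*-39.3485 = -373.5581


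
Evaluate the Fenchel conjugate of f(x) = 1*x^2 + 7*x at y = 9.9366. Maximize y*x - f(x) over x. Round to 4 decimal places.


f*(y) = sup_x {y*x - a*x^2 - b*x} = sup_x {(y-b)*x - a*x^2}
FOC: (y - b) - 2a*x = 0 => x* = (y - b)/(2a)
x* = (9.9366 - 7)/(2*1) = 1.4683
f*(9.9366) = (y-b)^2/(4a) = (9.9366 - 7)^2/(4*1)
= 8.6236/4 = 2.1559


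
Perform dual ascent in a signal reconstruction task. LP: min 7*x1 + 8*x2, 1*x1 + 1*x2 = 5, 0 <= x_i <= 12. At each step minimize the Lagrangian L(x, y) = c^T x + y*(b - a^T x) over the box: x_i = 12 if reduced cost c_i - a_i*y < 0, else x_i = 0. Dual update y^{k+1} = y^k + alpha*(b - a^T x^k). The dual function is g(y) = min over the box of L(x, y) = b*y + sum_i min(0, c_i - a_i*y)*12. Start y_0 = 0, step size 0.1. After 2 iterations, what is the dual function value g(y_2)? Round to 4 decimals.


Dual ascent for LP: min 7*x1 + 8*x2, 1*x1 + 1*x2 = 5, 0 <= x_i <= 12
Step 1: y^k = 0.0, reduced costs: (7.0, 8.0)
  x^k = (0.0, 0.0), subgradient = b - a^T x = 5.0
  y^{k+1} = 0.0 + 0.1*5.0 = 0.5
Step 2: y^k = 0.5, reduced costs: (6.5, 7.5)
  x^k = (0.0, 0.0), subgradient = b - a^T x = 5.0
  y^{k+1} = 0.5 + 0.1*5.0 = 1.0
Dual objective at y_2 = 1.0: reduced costs (6.0, 7.0), box minimizer x = (0.0, 0.0)
g(y_2) = b*y + (c1 - a1*y)*x1 + (c2 - a2*y)*x2 = 5*1.0 + 6.0*0.0 + 7.0*0.0 = 5.0 + 0.0 + 0.0 = 5.0


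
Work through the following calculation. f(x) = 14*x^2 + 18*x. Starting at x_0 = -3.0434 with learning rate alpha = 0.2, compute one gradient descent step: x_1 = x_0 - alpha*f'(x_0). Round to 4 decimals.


We compute the gradient at x_0 and apply the update.
f'(x) = 28*x + 18
f'(-3.0434) = 28*-3.0434 + 18 = -67.2152
x_1 = -3.0434 - 0.2*-67.2152 = 10.3996


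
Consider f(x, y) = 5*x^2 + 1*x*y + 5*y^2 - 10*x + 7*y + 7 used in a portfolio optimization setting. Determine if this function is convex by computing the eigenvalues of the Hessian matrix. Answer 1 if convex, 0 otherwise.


The Hessian of f(x,y) = 5*x^2 + 1*x*y + 5*y^2 - 10*x + 7*y + 7 is:
H = [[10, 1], [1, 10]]
Trace = 10 + 10 = 20
Determinant = 10*10 - (1)^2 = 99
Discriminant = (20)^2 - 4*99 = 4.0
Eigenvalues: lambda_1 = 9.0, lambda_2 = 11.0
The function is convex.

1


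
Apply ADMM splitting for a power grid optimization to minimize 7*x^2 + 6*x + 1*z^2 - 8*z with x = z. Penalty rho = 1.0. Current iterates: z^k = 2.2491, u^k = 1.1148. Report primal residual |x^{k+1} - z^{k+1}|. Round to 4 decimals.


ADMM iteration with rho = 1.0, z^k = 2.2491, u^k = 1.1148
Step 1: x-update.
Minimize 7*x^2 + 6*x + (1.0/2)*(x - 2.2491 + 1.1148)^2
FOC: (2*7 + 1.0)*x = -6 + 1.0*(2.2491 - 1.1148)
x^{k+1} = -0.3244
Step 2: z-update.
Minimize 1*z^2 - 8*z + (1.0/2)*(-0.3244 - z + 1.1148)^2
FOC: (2*1 + 1.0)*z = 8 + 1.0*(-0.3244 + 1.1148)
z^{k+1} = 2.9301
Step 3: u-update.
u^{k+1} = 1.1148 - 0.3244 - 2.9301 = -2.1397
Step 4: Primal residual = |-0.3244 - 2.9301| = 3.2545


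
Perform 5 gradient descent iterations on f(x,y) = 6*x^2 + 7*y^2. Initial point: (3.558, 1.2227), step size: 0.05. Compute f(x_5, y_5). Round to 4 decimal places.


Gradient descent on f(x,y) = 6*x^2 + 7*y^2.
Starting point: (3.558, 1.2227), alpha = 0.05
Step 1: grad_x = 2*6*3.558 = 42.696, grad_y = 2*7*1.2227 = 17.1178
  x_1 = 3.558 - 0.05*42.696 = 1.4232
  y_1 = 1.2227 - 0.05*17.1178 = 0.3668
Step 2: grad_x = 2*6*1.4232 = 17.0784, grad_y = 2*7*0.3668 = 5.1353
  x_2 = 1.4232 - 0.05*17.0784 = 0.5693
  y_2 = 0.3668 - 0.05*5.1353 = 0.11
Step 3: grad_x = 2*6*0.5693 = 6.8314, grad_y = 2*7*0.11 = 1.5406
  x_3 = 0.5693 - 0.05*6.8314 = 0.2277
  y_3 = 0.11 - 0.05*1.5406 = 0.033
Step 4: grad_x = 2*6*0.2277 = 2.7325, grad_y = 2*7*0.033 = 0.4622
  x_4 = 0.2277 - 0.05*2.7325 = 0.0911
  y_4 = 0.033 - 0.05*0.4622 = 0.0099
Step 5: grad_x = 2*6*0.0911 = 1.093, grad_y = 2*7*0.0099 = 0.1387
  x_5 = 0.0911 - 0.05*1.093 = 0.0364
  y_5 = 0.0099 - 0.05*0.1387 = 0.003
f(0.0364, 0.003) = 6*0.0364^2 + 7*0.003^2 = 0.008


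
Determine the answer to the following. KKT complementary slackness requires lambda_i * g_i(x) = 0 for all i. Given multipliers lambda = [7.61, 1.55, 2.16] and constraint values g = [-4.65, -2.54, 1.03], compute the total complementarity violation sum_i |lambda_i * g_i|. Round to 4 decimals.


KKT complementary slackness check:
lambda_1 * g_1 = 7.61 * -4.65 = -35.3865
lambda_2 * g_2 = 1.55 * -2.54 = -3.937
lambda_3 * g_3 = 2.16 * 1.03 = 2.2248
Total violation = 35.3865 + 3.937 + 2.2248 = 41.5483


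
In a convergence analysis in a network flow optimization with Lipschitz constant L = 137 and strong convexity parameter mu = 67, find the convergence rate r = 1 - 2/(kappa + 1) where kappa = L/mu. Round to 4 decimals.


Step 1: Compute the condition number.
kappa = L/mu = 137/67 = 2.0448
Step 2: Compute the convergence rate.
r = 1 - 2/(kappa + 1) = 1 - 2*mu/(L + mu) = (L - mu)/(L + mu) = 70/204 = 0.3431


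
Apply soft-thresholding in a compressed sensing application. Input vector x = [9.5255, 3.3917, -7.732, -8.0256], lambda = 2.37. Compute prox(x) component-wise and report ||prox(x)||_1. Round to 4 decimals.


Soft-thresholding with lambda = 2.37:
prox(9.5255) = sign(9.5255)*max(|9.5255| - 2.37, 0) = 7.1555
prox(3.3917) = sign(3.3917)*max(|3.3917| - 2.37, 0) = 1.0217
prox(-7.732) = sign(-7.732)*max(|-7.732| - 2.37, 0) = -5.362
prox(-8.0256) = sign(-8.0256)*max(|-8.0256| - 2.37, 0) = -5.6556
prox(x) = [7.1555, 1.0217, -5.362, -5.6556]
||prox(x)||_1 = 7.1555 + 1.0217 + 5.362 + 5.6556 = 19.1948


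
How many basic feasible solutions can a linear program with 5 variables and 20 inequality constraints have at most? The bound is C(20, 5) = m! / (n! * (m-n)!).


Each vertex corresponds to some choice of n active constraints out of m, so the number of vertices is at most C(m, n) = m! / (n!(m-n)!).
m = 20, n = 5
Numerator: 20 * 19 * 18 * 17 * 16
Denominator: 5! = 120
C(20, 5) = 15504


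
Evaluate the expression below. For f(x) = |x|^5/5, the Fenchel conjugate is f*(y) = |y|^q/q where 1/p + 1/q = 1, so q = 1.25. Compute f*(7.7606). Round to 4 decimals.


The conjugate exponent q satisfies 1/p + 1/q = 1.
p = 5, so q = 5/(5 - 1) = 1.25
|y|^q = 7.7606^1.25 = 12.953
f*(7.7606) = 12.953 / 1.25 = 10.3624


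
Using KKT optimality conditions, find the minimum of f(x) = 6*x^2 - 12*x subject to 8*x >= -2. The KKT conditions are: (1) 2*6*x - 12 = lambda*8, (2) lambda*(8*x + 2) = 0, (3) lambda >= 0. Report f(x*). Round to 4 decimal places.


Step 1: Try lambda = 0 (constraint inactive).
Stationarity: 2*6*x - 12 = 0
x* = 12/(2*6) = 1.0
Check constraint: 8*1.0 = 8.0 >= -2 -- satisfied.
Step 2: Compute optimal value.
f(x*) = 6*1.0^2 - 12*1.0 = -6.0


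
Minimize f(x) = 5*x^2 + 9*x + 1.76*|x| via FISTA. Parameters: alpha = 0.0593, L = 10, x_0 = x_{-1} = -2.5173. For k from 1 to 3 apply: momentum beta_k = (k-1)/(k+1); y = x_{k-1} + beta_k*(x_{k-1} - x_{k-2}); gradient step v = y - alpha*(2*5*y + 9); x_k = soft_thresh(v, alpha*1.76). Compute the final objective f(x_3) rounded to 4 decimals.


FISTA on f(x) = 5*x^2 + 9*x + 1.76*|x|
L = 10, alpha = 0.0593
Iteration 1: beta = 0.0, y = -2.5173 + 0.0*(-2.5173 + 2.5173) = -2.5173
  grad(y) = -16.173, v = y - alpha*grad = -1.5582
  prox(v) = soft_thresh(-1.5582, 0.1044) = -1.4539
Iteration 2: beta = 0.3333, y = -1.4539 + 0.3333*(-1.4539 + 2.5173) = -1.0994
  grad(y) = -1.994, v = y - alpha*grad = -0.9812
  prox(v) = soft_thresh(-0.9812, 0.1044) = -0.8768
Iteration 3: beta = 0.5, y = -0.8768 + 0.5*(-0.8768 + 1.4539) = -0.5882
  grad(y) = 3.1176, v = y - alpha*grad = -0.7731
  prox(v) = soft_thresh(-0.7731, 0.1044) = -0.6687
f(x_3) = 5*(-0.6687)^2 + 9*(-0.6687) + 1.76*|-0.6687| = -2.6056


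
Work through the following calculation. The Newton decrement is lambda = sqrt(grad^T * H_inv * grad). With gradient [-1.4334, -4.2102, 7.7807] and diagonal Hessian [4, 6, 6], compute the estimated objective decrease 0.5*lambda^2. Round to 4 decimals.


Step 1: H is diagonal, so H^(-1) * g = [-0.3584, -0.7017, 1.2968].
Step 2: g^T H^(-1) g = sum_i g_i^2 / H_ii
  = (-1.4334)^2/4 + (-4.2102)^2/6 + (7.7807)^2/6
  = 0.5137 + 2.9543 + 10.0899 = 13.5578
Step 3: Objective decrease = 0.5 * g^T H^(-1) g = 6.7789


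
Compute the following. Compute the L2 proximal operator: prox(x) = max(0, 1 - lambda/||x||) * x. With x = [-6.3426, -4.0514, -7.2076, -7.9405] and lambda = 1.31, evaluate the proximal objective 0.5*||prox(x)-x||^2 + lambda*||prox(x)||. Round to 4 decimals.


Step 1: Compute ||x||.
||x|| = 13.1013
Step 2: Compute scaling factor.
scale = max(0, 1 - 1.31/13.1013) = 0.9
Step 3: prox(x) = [-5.7084, -3.6463, -6.4869, -7.1465]
||prox(x)|| = 11.7913
Step 4: Proximal objective.
0.5*||prox-x||^2 = 0.8581
lambda*||prox|| = 15.4466
Total = 16.3046


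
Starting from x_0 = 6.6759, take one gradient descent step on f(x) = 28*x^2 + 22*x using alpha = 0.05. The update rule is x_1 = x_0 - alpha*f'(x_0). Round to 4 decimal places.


We compute the gradient at x_0 and apply the update.
f'(x) = 56*x + 22
f'(6.6759) = 56*6.6759 + 22 = 395.8504
x_1 = 6.6759 - 0.05*395.8504 = -13.1166


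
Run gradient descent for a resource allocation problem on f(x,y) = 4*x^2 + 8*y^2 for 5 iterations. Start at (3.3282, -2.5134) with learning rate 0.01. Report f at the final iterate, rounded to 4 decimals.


Gradient descent on f(x,y) = 4*x^2 + 8*y^2.
Starting point: (3.3282, -2.5134), alpha = 0.01
Step 1: grad_x = 2*4*3.3282 = 26.6256, grad_y = 2*8*-2.5134 = -40.2144
  x_1 = 3.3282 - 0.01*26.6256 = 3.0619
  y_1 = -2.5134 - 0.01*-40.2144 = -2.1113
Step 2: grad_x = 2*4*3.0619 = 24.4956, grad_y = 2*8*-2.1113 = -33.7801
  x_2 = 3.0619 - 0.01*24.4956 = 2.817
  y_2 = -2.1113 - 0.01*-33.7801 = -1.7735
Step 3: grad_x = 2*4*2.817 = 22.5359, grad_y = 2*8*-1.7735 = -28.3753
  x_3 = 2.817 - 0.01*22.5359 = 2.5916
  y_3 = -1.7735 - 0.01*-28.3753 = -1.4897
Step 4: grad_x = 2*4*2.5916 = 20.733, grad_y = 2*8*-1.4897 = -23.8352
  x_4 = 2.5916 - 0.01*20.733 = 2.3843
  y_4 = -1.4897 - 0.01*-23.8352 = -1.2513
Step 5: grad_x = 2*4*2.3843 = 19.0744, grad_y = 2*8*-1.2513 = -20.0216
  x_5 = 2.3843 - 0.01*19.0744 = 2.1936
  y_5 = -1.2513 - 0.01*-20.0216 = -1.0511
f(2.1936, -1.0511) = 4*2.1936^2 + 8*(-1.0511)^2 = 28.0858


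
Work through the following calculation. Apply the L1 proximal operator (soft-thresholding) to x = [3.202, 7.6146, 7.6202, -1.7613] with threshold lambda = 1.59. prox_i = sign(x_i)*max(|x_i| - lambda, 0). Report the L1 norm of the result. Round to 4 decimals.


Soft-thresholding with lambda = 1.59:
prox(3.202) = sign(3.202)*max(|3.202| - 1.59, 0) = 1.612
prox(7.6146) = sign(7.6146)*max(|7.6146| - 1.59, 0) = 6.0246
prox(7.6202) = sign(7.6202)*max(|7.6202| - 1.59, 0) = 6.0302
prox(-1.7613) = sign(-1.7613)*max(|-1.7613| - 1.59, 0) = -0.1713
prox(x) = [1.612, 6.0246, 6.0302, -0.1713]
||prox(x)||_1 = 1.612 + 6.0246 + 6.0302 + 0.1713 = 13.8381


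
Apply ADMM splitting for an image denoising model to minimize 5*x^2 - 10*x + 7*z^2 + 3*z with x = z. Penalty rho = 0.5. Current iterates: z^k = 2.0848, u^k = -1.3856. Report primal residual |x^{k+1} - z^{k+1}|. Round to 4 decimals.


ADMM iteration with rho = 0.5, z^k = 2.0848, u^k = -1.3856
Step 1: x-update.
Minimize 5*x^2 - 10*x + (0.5/2)*(x - 2.0848 - 1.3856)^2
FOC: (2*5 + 0.5)*x = 10 + 0.5*(2.0848 + 1.3856)
x^{k+1} = 1.1176
Step 2: z-update.
Minimize 7*z^2 + 3*z + (0.5/2)*(1.1176 - z - 1.3856)^2
FOC: (2*7 + 0.5)*z = -3 + 0.5*(1.1176 - 1.3856)
z^{k+1} = -0.2161
Step 3: u-update.
u^{k+1} = -1.3856 + 1.1176 + 0.2161 = -0.0518
Step 4: Primal residual = |1.1176 + 0.2161| = 1.3338


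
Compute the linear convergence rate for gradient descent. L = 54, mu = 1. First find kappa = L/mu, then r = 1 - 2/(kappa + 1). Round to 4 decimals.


Step 1: Compute the condition number.
kappa = L/mu = 54/1 = 54.0
Step 2: Compute the convergence rate.
r = 1 - 2/(kappa + 1) = 1 - 2*mu/(L + mu) = (L - mu)/(L + mu) = 53/55 = 0.9636


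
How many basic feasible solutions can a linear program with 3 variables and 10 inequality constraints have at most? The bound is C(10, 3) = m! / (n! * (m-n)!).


Each vertex corresponds to some choice of n active constraints out of m, so the number of vertices is at most C(m, n) = m! / (n!(m-n)!).
m = 10, n = 3
Numerator: 10 * 9 * 8
Denominator: 3! = 6
C(10, 3) = 120


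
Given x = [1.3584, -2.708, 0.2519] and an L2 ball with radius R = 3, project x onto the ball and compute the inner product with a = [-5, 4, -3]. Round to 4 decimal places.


Step 1: Compute ||x|| (intermediates to 6 decimals).
||x|| = sqrt(1.3584^2 + (-2.708)^2 + 0.2519^2) = 3.040061
Step 2: Project.
Since ||x|| > R, scale = R/||x|| = 3/3.040061 = 0.986822, proj(x) = scale * x
proj(x) = [1.340499, -2.672314, 0.24858]
Step 3: Dot product.
a^T * proj(x) = -5*1.340499 + 4*(-2.672314) - 3*0.24858 = -18.1375
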